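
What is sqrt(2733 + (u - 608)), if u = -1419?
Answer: sqrt(706) ≈ 26.571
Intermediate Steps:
sqrt(2733 + (u - 608)) = sqrt(2733 + (-1419 - 608)) = sqrt(2733 - 2027) = sqrt(706)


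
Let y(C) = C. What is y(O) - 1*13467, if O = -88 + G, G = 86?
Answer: -13469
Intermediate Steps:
O = -2 (O = -88 + 86 = -2)
y(O) - 1*13467 = -2 - 1*13467 = -2 - 13467 = -13469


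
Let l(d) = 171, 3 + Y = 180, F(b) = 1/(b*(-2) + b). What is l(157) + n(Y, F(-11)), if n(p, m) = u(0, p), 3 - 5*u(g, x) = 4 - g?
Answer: 854/5 ≈ 170.80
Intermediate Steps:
F(b) = -1/b (F(b) = 1/(-2*b + b) = 1/(-b) = -1/b)
Y = 177 (Y = -3 + 180 = 177)
u(g, x) = -⅕ + g/5 (u(g, x) = ⅗ - (4 - g)/5 = ⅗ + (-⅘ + g/5) = -⅕ + g/5)
n(p, m) = -⅕ (n(p, m) = -⅕ + (⅕)*0 = -⅕ + 0 = -⅕)
l(157) + n(Y, F(-11)) = 171 - ⅕ = 854/5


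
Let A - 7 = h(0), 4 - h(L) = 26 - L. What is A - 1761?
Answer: -1776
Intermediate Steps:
h(L) = -22 + L (h(L) = 4 - (26 - L) = 4 + (-26 + L) = -22 + L)
A = -15 (A = 7 + (-22 + 0) = 7 - 22 = -15)
A - 1761 = -15 - 1761 = -1776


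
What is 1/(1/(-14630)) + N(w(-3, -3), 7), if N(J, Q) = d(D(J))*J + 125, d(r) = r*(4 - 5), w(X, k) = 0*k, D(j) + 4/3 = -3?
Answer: -14505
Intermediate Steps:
D(j) = -13/3 (D(j) = -4/3 - 3 = -13/3)
w(X, k) = 0
d(r) = -r (d(r) = r*(-1) = -r)
N(J, Q) = 125 + 13*J/3 (N(J, Q) = (-1*(-13/3))*J + 125 = 13*J/3 + 125 = 125 + 13*J/3)
1/(1/(-14630)) + N(w(-3, -3), 7) = 1/(1/(-14630)) + (125 + (13/3)*0) = 1/(-1/14630) + (125 + 0) = -14630 + 125 = -14505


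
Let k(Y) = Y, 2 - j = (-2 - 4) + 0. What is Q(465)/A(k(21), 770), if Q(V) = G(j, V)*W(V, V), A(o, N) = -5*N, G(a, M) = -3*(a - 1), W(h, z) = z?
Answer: 279/110 ≈ 2.5364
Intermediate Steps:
j = 8 (j = 2 - ((-2 - 4) + 0) = 2 - (-6 + 0) = 2 - 1*(-6) = 2 + 6 = 8)
G(a, M) = 3 - 3*a (G(a, M) = -3*(-1 + a) = 3 - 3*a)
Q(V) = -21*V (Q(V) = (3 - 3*8)*V = (3 - 24)*V = -21*V)
Q(465)/A(k(21), 770) = (-21*465)/((-5*770)) = -9765/(-3850) = -9765*(-1/3850) = 279/110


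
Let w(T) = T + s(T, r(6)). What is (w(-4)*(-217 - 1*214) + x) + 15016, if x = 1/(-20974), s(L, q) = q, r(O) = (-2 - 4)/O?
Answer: 360144553/20974 ≈ 17171.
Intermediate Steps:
r(O) = -6/O
w(T) = -1 + T (w(T) = T - 6/6 = T - 6*⅙ = T - 1 = -1 + T)
x = -1/20974 ≈ -4.7678e-5
(w(-4)*(-217 - 1*214) + x) + 15016 = ((-1 - 4)*(-217 - 1*214) - 1/20974) + 15016 = (-5*(-217 - 214) - 1/20974) + 15016 = (-5*(-431) - 1/20974) + 15016 = (2155 - 1/20974) + 15016 = 45198969/20974 + 15016 = 360144553/20974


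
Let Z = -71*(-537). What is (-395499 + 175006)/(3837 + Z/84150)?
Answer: -475756050/8280043 ≈ -57.458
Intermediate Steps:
Z = 38127
(-395499 + 175006)/(3837 + Z/84150) = (-395499 + 175006)/(3837 + 38127/84150) = -220493/(3837 + 38127*(1/84150)) = -220493/(3837 + 12709/28050) = -220493/107640559/28050 = -220493*28050/107640559 = -475756050/8280043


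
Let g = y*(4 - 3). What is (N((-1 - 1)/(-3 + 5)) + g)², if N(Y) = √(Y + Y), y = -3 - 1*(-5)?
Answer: (2 + I*√2)² ≈ 2.0 + 5.6569*I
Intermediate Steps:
y = 2 (y = -3 + 5 = 2)
g = 2 (g = 2*(4 - 3) = 2*1 = 2)
N(Y) = √2*√Y (N(Y) = √(2*Y) = √2*√Y)
(N((-1 - 1)/(-3 + 5)) + g)² = (√2*√((-1 - 1)/(-3 + 5)) + 2)² = (√2*√(-2/2) + 2)² = (√2*√(-2*½) + 2)² = (√2*√(-1) + 2)² = (√2*I + 2)² = (I*√2 + 2)² = (2 + I*√2)²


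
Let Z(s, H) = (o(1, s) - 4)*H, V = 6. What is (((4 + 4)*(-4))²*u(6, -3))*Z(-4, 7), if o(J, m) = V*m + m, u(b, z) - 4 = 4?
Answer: -1835008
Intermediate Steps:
u(b, z) = 8 (u(b, z) = 4 + 4 = 8)
o(J, m) = 7*m (o(J, m) = 6*m + m = 7*m)
Z(s, H) = H*(-4 + 7*s) (Z(s, H) = (7*s - 4)*H = (-4 + 7*s)*H = H*(-4 + 7*s))
(((4 + 4)*(-4))²*u(6, -3))*Z(-4, 7) = (((4 + 4)*(-4))²*8)*(7*(-4 + 7*(-4))) = ((8*(-4))²*8)*(7*(-4 - 28)) = ((-32)²*8)*(7*(-32)) = (1024*8)*(-224) = 8192*(-224) = -1835008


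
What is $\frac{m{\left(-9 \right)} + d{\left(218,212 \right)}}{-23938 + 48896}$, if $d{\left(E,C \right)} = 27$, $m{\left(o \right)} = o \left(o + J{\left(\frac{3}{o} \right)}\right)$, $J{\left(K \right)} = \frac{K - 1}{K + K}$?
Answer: $\frac{45}{12479} \approx 0.0036061$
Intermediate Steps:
$J{\left(K \right)} = \frac{-1 + K}{2 K}$
$m{\left(o \right)} = o \left(o + \frac{o \left(-1 + \frac{3}{o}\right)}{6}\right)$ ($m{\left(o \right)} = o \left(o + \frac{-1 + \frac{3}{o}}{2 \frac{3}{o}}\right) = o \left(o + \frac{\frac{o}{3} \left(-1 + \frac{3}{o}\right)}{2}\right) = o \left(o + \frac{o \left(-1 + \frac{3}{o}\right)}{6}\right)$)
$\frac{m{\left(-9 \right)} + d{\left(218,212 \right)}}{-23938 + 48896} = \frac{\frac{1}{6} \left(-9\right) \left(3 + 5 \left(-9\right)\right) + 27}{-23938 + 48896} = \frac{\frac{1}{6} \left(-9\right) \left(3 - 45\right) + 27}{24958} = \left(\frac{1}{6} \left(-9\right) \left(-42\right) + 27\right) \frac{1}{24958} = \left(63 + 27\right) \frac{1}{24958} = 90 \cdot \frac{1}{24958} = \frac{45}{12479}$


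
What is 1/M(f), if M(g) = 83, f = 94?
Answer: 1/83 ≈ 0.012048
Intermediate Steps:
1/M(f) = 1/83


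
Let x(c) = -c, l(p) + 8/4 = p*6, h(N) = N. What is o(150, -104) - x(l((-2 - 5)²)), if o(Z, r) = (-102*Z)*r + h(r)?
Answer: 1591388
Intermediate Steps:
o(Z, r) = r - 102*Z*r (o(Z, r) = (-102*Z)*r + r = -102*Z*r + r = r - 102*Z*r)
l(p) = -2 + 6*p (l(p) = -2 + p*6 = -2 + 6*p)
o(150, -104) - x(l((-2 - 5)²)) = -104*(1 - 102*150) - (-1)*(-2 + 6*(-2 - 5)²) = -104*(1 - 15300) - (-1)*(-2 + 6*(-7)²) = -104*(-15299) - (-1)*(-2 + 6*49) = 1591096 - (-1)*(-2 + 294) = 1591096 - (-1)*292 = 1591096 - 1*(-292) = 1591096 + 292 = 1591388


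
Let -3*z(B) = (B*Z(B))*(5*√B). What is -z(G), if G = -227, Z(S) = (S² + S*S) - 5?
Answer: -38988385*I*√227 ≈ -5.8742e+8*I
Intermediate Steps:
Z(S) = -5 + 2*S² (Z(S) = (S² + S²) - 5 = 2*S² - 5 = -5 + 2*S²)
z(B) = -5*B^(3/2)*(-5 + 2*B²)/3 (z(B) = -B*(-5 + 2*B²)*5*√B/3 = -5*B^(3/2)*(-5 + 2*B²)/3)
-z(G) = -5*(-227)^(3/2)*(5 - 2*(-227)²)/3 = -5*(-227*I*√227)*(5 - 2*51529)/3 = -5*(-227*I*√227)*(5 - 103058)/3 = -5*(-227*I*√227)*(-103053)/3 = -38988385*I*√227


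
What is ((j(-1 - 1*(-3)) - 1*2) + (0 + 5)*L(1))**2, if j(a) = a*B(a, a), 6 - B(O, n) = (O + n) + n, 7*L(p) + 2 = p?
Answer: 361/49 ≈ 7.3673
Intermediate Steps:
L(p) = -2/7 + p/7
B(O, n) = 6 - O - 2*n (B(O, n) = 6 - ((O + n) + n) = 6 - (O + 2*n) = 6 + (-O - 2*n) = 6 - O - 2*n)
j(a) = a*(6 - 3*a) (j(a) = a*(6 - a - 2*a) = a*(6 - 3*a))
((j(-1 - 1*(-3)) - 1*2) + (0 + 5)*L(1))**2 = ((3*(-1 - 1*(-3))*(2 - (-1 - 1*(-3))) - 1*2) + (0 + 5)*(-2/7 + (1/7)*1))**2 = ((3*(-1 + 3)*(2 - (-1 + 3)) - 2) + 5*(-2/7 + 1/7))**2 = ((3*2*(2 - 1*2) - 2) + 5*(-1/7))**2 = ((3*2*(2 - 2) - 2) - 5/7)**2 = ((3*2*0 - 2) - 5/7)**2 = ((0 - 2) - 5/7)**2 = (-2 - 5/7)**2 = (-19/7)**2 = 361/49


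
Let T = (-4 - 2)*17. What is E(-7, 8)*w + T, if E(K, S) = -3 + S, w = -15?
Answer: -177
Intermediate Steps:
T = -102 (T = -6*17 = -102)
E(-7, 8)*w + T = (-3 + 8)*(-15) - 102 = 5*(-15) - 102 = -75 - 102 = -177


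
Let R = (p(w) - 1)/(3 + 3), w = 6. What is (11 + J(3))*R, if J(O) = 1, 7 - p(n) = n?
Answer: 0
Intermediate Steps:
p(n) = 7 - n
R = 0 (R = ((7 - 1*6) - 1)/(3 + 3) = ((7 - 6) - 1)/6 = (1 - 1)*(⅙) = 0*(⅙) = 0)
(11 + J(3))*R = (11 + 1)*0 = 12*0 = 0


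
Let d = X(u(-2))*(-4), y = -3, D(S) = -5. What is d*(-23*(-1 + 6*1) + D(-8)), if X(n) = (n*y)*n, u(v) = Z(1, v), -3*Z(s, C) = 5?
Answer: -4000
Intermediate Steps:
Z(s, C) = -5/3 (Z(s, C) = -1/3*5 = -5/3)
u(v) = -5/3
X(n) = -3*n**2 (X(n) = (n*(-3))*n = (-3*n)*n = -3*n**2)
d = 100/3 (d = -3*(-5/3)**2*(-4) = -3*25/9*(-4) = -25/3*(-4) = 100/3 ≈ 33.333)
d*(-23*(-1 + 6*1) + D(-8)) = 100*(-23*(-1 + 6*1) - 5)/3 = 100*(-23*(-1 + 6) - 5)/3 = 100*(-23*5 - 5)/3 = 100*(-115 - 5)/3 = (100/3)*(-120) = -4000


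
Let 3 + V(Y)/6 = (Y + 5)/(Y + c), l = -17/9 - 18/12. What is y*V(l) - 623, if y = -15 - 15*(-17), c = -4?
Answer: -699179/133 ≈ -5257.0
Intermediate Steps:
l = -61/18 (l = -17*1/9 - 18*1/12 = -17/9 - 3/2 = -61/18 ≈ -3.3889)
V(Y) = -18 + 6*(5 + Y)/(-4 + Y) (V(Y) = -18 + 6*((Y + 5)/(Y - 4)) = -18 + 6*((5 + Y)/(-4 + Y)) = -18 + 6*(5 + Y)/(-4 + Y))
y = 240 (y = -15 + 255 = 240)
y*V(l) - 623 = 240*(6*(17 - 2*(-61/18))/(-4 - 61/18)) - 623 = 240*(6*(17 + 61/9)/(-133/18)) - 623 = 240*(6*(-18/133)*(214/9)) - 623 = 240*(-2568/133) - 623 = -616320/133 - 623 = -699179/133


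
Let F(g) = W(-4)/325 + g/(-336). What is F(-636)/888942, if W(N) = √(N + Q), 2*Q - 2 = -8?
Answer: 53/24890376 + I*√7/288906150 ≈ 2.1293e-6 + 9.1578e-9*I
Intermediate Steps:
Q = -3 (Q = 1 + (½)*(-8) = 1 - 4 = -3)
W(N) = √(-3 + N) (W(N) = √(N - 3) = √(-3 + N))
F(g) = -g/336 + I*√7/325 (F(g) = √(-3 - 4)/325 + g/(-336) = √(-7)*(1/325) + g*(-1/336) = (I*√7)*(1/325) - g/336 = I*√7/325 - g/336 = -g/336 + I*√7/325)
F(-636)/888942 = (-1/336*(-636) + I*√7/325)/888942 = (53/28 + I*√7/325)*(1/888942) = 53/24890376 + I*√7/288906150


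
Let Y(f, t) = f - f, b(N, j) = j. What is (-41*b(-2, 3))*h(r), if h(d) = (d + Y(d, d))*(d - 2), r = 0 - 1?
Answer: -369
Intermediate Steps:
Y(f, t) = 0
r = -1
h(d) = d*(-2 + d) (h(d) = (d + 0)*(d - 2) = d*(-2 + d))
(-41*b(-2, 3))*h(r) = (-41*3)*(-(-2 - 1)) = -(-123)*(-3) = -123*3 = -369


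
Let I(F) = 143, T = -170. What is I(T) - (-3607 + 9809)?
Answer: -6059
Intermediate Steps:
I(T) - (-3607 + 9809) = 143 - (-3607 + 9809) = 143 - 1*6202 = 143 - 6202 = -6059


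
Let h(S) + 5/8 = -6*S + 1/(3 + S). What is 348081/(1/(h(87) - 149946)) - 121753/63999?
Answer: -134078584907355811/2559960 ≈ -5.2375e+10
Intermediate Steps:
h(S) = -5/8 + 1/(3 + S) - 6*S (h(S) = -5/8 + (-6*S + 1/(3 + S)) = -5/8 + (1/(3 + S) - 6*S) = -5/8 + 1/(3 + S) - 6*S)
348081/(1/(h(87) - 149946)) - 121753/63999 = 348081/(1/((-7 - 149*87 - 48*87**2)/(8*(3 + 87)) - 149946)) - 121753/63999 = 348081/(1/((1/8)*(-7 - 12963 - 48*7569)/90 - 149946)) - 121753*1/63999 = 348081/(1/((1/8)*(1/90)*(-7 - 12963 - 363312) - 149946)) - 121753/63999 = 348081/(1/((1/8)*(1/90)*(-376282) - 149946)) - 121753/63999 = 348081/(1/(-188141/360 - 149946)) - 121753/63999 = 348081/(1/(-54168701/360)) - 121753/63999 = 348081/(-360/54168701) - 121753/63999 = 348081*(-54168701/360) - 121753/63999 = -6285031870927/120 - 121753/63999 = -134078584907355811/2559960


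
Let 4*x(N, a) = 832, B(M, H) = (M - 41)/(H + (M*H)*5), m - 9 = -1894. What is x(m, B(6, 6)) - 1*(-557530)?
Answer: 557738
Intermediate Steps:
m = -1885 (m = 9 - 1894 = -1885)
B(M, H) = (-41 + M)/(H + 5*H*M) (B(M, H) = (-41 + M)/(H + (H*M)*5) = (-41 + M)/(H + 5*H*M))
x(N, a) = 208 (x(N, a) = (¼)*832 = 208)
x(m, B(6, 6)) - 1*(-557530) = 208 - 1*(-557530) = 208 + 557530 = 557738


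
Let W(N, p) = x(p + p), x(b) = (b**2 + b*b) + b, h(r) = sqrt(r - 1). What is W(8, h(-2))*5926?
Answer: -142224 + 11852*I*sqrt(3) ≈ -1.4222e+5 + 20528.0*I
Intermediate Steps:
h(r) = sqrt(-1 + r)
x(b) = b + 2*b**2 (x(b) = (b**2 + b**2) + b = 2*b**2 + b = b + 2*b**2)
W(N, p) = 2*p*(1 + 4*p) (W(N, p) = (p + p)*(1 + 2*(p + p)) = (2*p)*(1 + 2*(2*p)) = (2*p)*(1 + 4*p) = 2*p*(1 + 4*p))
W(8, h(-2))*5926 = (2*sqrt(-1 - 2)*(1 + 4*sqrt(-1 - 2)))*5926 = (2*sqrt(-3)*(1 + 4*sqrt(-3)))*5926 = (2*(I*sqrt(3))*(1 + 4*(I*sqrt(3))))*5926 = (2*(I*sqrt(3))*(1 + 4*I*sqrt(3)))*5926 = (2*I*sqrt(3)*(1 + 4*I*sqrt(3)))*5926 = 11852*I*sqrt(3)*(1 + 4*I*sqrt(3))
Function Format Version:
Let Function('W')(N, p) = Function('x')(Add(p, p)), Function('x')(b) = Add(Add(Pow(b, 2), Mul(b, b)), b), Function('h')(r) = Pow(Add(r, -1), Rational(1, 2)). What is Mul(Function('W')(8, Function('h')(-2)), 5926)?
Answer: Add(-142224, Mul(11852, I, Pow(3, Rational(1, 2)))) ≈ Add(-1.4222e+5, Mul(20528., I))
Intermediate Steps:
Function('h')(r) = Pow(Add(-1, r), Rational(1, 2))
Function('x')(b) = Add(b, Mul(2, Pow(b, 2))) (Function('x')(b) = Add(Add(Pow(b, 2), Pow(b, 2)), b) = Add(Mul(2, Pow(b, 2)), b) = Add(b, Mul(2, Pow(b, 2))))
Function('W')(N, p) = Mul(2, p, Add(1, Mul(4, p))) (Function('W')(N, p) = Mul(Add(p, p), Add(1, Mul(2, Add(p, p)))) = Mul(Mul(2, p), Add(1, Mul(2, Mul(2, p)))) = Mul(Mul(2, p), Add(1, Mul(4, p))) = Mul(2, p, Add(1, Mul(4, p))))
Mul(Function('W')(8, Function('h')(-2)), 5926) = Mul(Mul(2, Pow(Add(-1, -2), Rational(1, 2)), Add(1, Mul(4, Pow(Add(-1, -2), Rational(1, 2))))), 5926) = Mul(Mul(2, Pow(-3, Rational(1, 2)), Add(1, Mul(4, Pow(-3, Rational(1, 2))))), 5926) = Mul(Mul(2, Mul(I, Pow(3, Rational(1, 2))), Add(1, Mul(4, Mul(I, Pow(3, Rational(1, 2)))))), 5926) = Mul(Mul(2, Mul(I, Pow(3, Rational(1, 2))), Add(1, Mul(4, I, Pow(3, Rational(1, 2))))), 5926) = Mul(Mul(2, I, Pow(3, Rational(1, 2)), Add(1, Mul(4, I, Pow(3, Rational(1, 2))))), 5926) = Mul(11852, I, Pow(3, Rational(1, 2)), Add(1, Mul(4, I, Pow(3, Rational(1, 2)))))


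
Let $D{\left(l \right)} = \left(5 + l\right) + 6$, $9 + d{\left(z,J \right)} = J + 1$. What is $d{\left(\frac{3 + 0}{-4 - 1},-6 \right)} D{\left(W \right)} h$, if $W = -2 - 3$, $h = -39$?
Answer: $3276$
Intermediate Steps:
$d{\left(z,J \right)} = -8 + J$ ($d{\left(z,J \right)} = -9 + \left(J + 1\right) = -9 + \left(1 + J\right) = -8 + J$)
$W = -5$ ($W = -2 - 3 = -5$)
$D{\left(l \right)} = 11 + l$
$d{\left(\frac{3 + 0}{-4 - 1},-6 \right)} D{\left(W \right)} h = \left(-8 - 6\right) \left(11 - 5\right) \left(-39\right) = \left(-14\right) 6 \left(-39\right) = \left(-84\right) \left(-39\right) = 3276$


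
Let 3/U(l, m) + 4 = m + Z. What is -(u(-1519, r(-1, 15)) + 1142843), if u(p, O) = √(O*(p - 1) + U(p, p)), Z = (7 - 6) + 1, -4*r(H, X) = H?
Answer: -1142843 - I*√577983/39 ≈ -1.1428e+6 - 19.494*I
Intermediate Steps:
r(H, X) = -H/4
Z = 2 (Z = 1 + 1 = 2)
U(l, m) = 3/(-2 + m) (U(l, m) = 3/(-4 + (m + 2)) = 3/(-4 + (2 + m)) = 3/(-2 + m))
u(p, O) = √(3/(-2 + p) + O*(-1 + p)) (u(p, O) = √(O*(p - 1) + 3/(-2 + p)) = √(O*(-1 + p) + 3/(-2 + p)) = √(3/(-2 + p) + O*(-1 + p)))
-(u(-1519, r(-1, 15)) + 1142843) = -(√((3 + (-¼*(-1))*(-1 - 1519)*(-2 - 1519))/(-2 - 1519)) + 1142843) = -(√((3 + (¼)*(-1520)*(-1521))/(-1521)) + 1142843) = -(√(-(3 + 577980)/1521) + 1142843) = -(√(-1/1521*577983) + 1142843) = -(√(-192661/507) + 1142843) = -(I*√577983/39 + 1142843) = -(1142843 + I*√577983/39) = -1142843 - I*√577983/39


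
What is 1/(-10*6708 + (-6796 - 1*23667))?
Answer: -1/97543 ≈ -1.0252e-5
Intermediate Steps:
1/(-10*6708 + (-6796 - 1*23667)) = 1/(-67080 + (-6796 - 23667)) = 1/(-67080 - 30463) = 1/(-97543) = -1/97543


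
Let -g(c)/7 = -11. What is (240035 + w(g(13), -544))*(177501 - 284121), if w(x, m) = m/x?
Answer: -1970566939620/77 ≈ -2.5592e+10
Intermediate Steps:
g(c) = 77 (g(c) = -7*(-11) = 77)
(240035 + w(g(13), -544))*(177501 - 284121) = (240035 - 544/77)*(177501 - 284121) = (240035 - 544*1/77)*(-106620) = (240035 - 544/77)*(-106620) = (18482151/77)*(-106620) = -1970566939620/77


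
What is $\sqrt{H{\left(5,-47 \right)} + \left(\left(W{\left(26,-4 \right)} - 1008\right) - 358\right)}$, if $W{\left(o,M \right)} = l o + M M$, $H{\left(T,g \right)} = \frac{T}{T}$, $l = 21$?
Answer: $i \sqrt{803} \approx 28.337 i$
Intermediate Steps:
$H{\left(T,g \right)} = 1$
$W{\left(o,M \right)} = M^{2} + 21 o$ ($W{\left(o,M \right)} = 21 o + M M = 21 o + M^{2} = M^{2} + 21 o$)
$\sqrt{H{\left(5,-47 \right)} + \left(\left(W{\left(26,-4 \right)} - 1008\right) - 358\right)} = \sqrt{1 - 804} = \sqrt{-803} = i \sqrt{803}$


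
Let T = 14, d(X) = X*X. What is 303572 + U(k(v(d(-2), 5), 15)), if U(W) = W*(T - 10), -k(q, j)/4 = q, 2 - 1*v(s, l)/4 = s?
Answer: 303700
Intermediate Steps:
d(X) = X²
v(s, l) = 8 - 4*s
k(q, j) = -4*q
U(W) = 4*W (U(W) = W*(14 - 10) = W*4 = 4*W)
303572 + U(k(v(d(-2), 5), 15)) = 303572 + 4*(-4*(8 - 4*(-2)²)) = 303572 + 4*(-4*(8 - 4*4)) = 303572 + 4*(-4*(8 - 16)) = 303572 + 4*(-4*(-8)) = 303572 + 4*32 = 303572 + 128 = 303700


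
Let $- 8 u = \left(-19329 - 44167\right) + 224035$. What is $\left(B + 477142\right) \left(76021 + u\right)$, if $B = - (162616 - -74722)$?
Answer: $\frac{26835806179}{2} \approx 1.3418 \cdot 10^{10}$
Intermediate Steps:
$B = -237338$ ($B = - (162616 + 74722) = \left(-1\right) 237338 = -237338$)
$u = - \frac{160539}{8}$ ($u = - \frac{\left(-19329 - 44167\right) + 224035}{8} = - \frac{-63496 + 224035}{8} = \left(- \frac{1}{8}\right) 160539 = - \frac{160539}{8} \approx -20067.0$)
$\left(B + 477142\right) \left(76021 + u\right) = \left(-237338 + 477142\right) \left(76021 - \frac{160539}{8}\right) = 239804 \cdot \frac{447629}{8} = \frac{26835806179}{2}$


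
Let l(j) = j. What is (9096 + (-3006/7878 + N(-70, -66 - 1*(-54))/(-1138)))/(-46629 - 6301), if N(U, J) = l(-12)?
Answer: -6795317121/39543844210 ≈ -0.17184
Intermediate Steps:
N(U, J) = -12
(9096 + (-3006/7878 + N(-70, -66 - 1*(-54))/(-1138)))/(-46629 - 6301) = (9096 + (-3006/7878 - 12/(-1138)))/(-46629 - 6301) = (9096 + (-3006*1/7878 - 12*(-1/1138)))/(-52930) = (9096 + (-501/1313 + 6/569))*(-1/52930) = (9096 - 277191/747097)*(-1/52930) = (6795317121/747097)*(-1/52930) = -6795317121/39543844210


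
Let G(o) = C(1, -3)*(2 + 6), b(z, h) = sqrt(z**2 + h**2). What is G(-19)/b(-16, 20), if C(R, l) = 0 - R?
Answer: -2*sqrt(41)/41 ≈ -0.31235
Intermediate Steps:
b(z, h) = sqrt(h**2 + z**2)
C(R, l) = -R
G(o) = -8 (G(o) = (-1*1)*(2 + 6) = -1*8 = -8)
G(-19)/b(-16, 20) = -8/sqrt(20**2 + (-16)**2) = -8/sqrt(400 + 256) = -8*sqrt(41)/164 = -2*sqrt(41)/41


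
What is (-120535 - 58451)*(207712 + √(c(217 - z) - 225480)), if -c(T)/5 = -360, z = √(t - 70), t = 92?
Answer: -37177540032 - 1431888*I*√3495 ≈ -3.7178e+10 - 8.4651e+7*I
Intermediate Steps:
z = √22 (z = √(92 - 70) = √22 ≈ 4.6904)
c(T) = 1800 (c(T) = -5*(-360) = 1800)
(-120535 - 58451)*(207712 + √(c(217 - z) - 225480)) = (-120535 - 58451)*(207712 + √(1800 - 225480)) = -178986*(207712 + √(-223680)) = -178986*(207712 + 8*I*√3495) = -37177540032 - 1431888*I*√3495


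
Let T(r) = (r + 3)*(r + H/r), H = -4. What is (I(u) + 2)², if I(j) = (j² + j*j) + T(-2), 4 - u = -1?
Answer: 2704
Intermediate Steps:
T(r) = (3 + r)*(r - 4/r) (T(r) = (r + 3)*(r - 4/r) = (3 + r)*(r - 4/r))
u = 5 (u = 4 - 1*(-1) = 4 + 1 = 5)
I(j) = 2*j² (I(j) = (j² + j*j) + (-4 + (-2)² - 12/(-2) + 3*(-2)) = (j² + j²) + (-4 + 4 - 12*(-½) - 6) = 2*j² + (-4 + 4 + 6 - 6) = 2*j² + 0 = 2*j²)
(I(u) + 2)² = (2*5² + 2)² = (2*25 + 2)² = (50 + 2)² = 52² = 2704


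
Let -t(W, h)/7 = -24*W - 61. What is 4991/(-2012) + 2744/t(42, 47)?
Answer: -4546675/2150828 ≈ -2.1139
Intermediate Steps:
t(W, h) = 427 + 168*W (t(W, h) = -7*(-24*W - 61) = -7*(-61 - 24*W) = 427 + 168*W)
4991/(-2012) + 2744/t(42, 47) = 4991/(-2012) + 2744/(427 + 168*42) = 4991*(-1/2012) + 2744/(427 + 7056) = -4991/2012 + 2744/7483 = -4991/2012 + 2744*(1/7483) = -4991/2012 + 392/1069 = -4546675/2150828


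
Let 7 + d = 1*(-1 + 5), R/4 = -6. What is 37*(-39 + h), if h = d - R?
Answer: -666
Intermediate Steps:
R = -24 (R = 4*(-6) = -24)
d = -3 (d = -7 + 1*(-1 + 5) = -7 + 1*4 = -7 + 4 = -3)
h = 21 (h = -3 - 1*(-24) = -3 + 24 = 21)
37*(-39 + h) = 37*(-39 + 21) = 37*(-18) = -666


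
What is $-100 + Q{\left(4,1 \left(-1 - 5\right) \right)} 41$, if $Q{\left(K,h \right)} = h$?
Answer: $-346$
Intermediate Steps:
$-100 + Q{\left(4,1 \left(-1 - 5\right) \right)} 41 = -100 + 1 \left(-1 - 5\right) 41 = -100 + 1 \left(-6\right) 41 = -100 - 246 = -346$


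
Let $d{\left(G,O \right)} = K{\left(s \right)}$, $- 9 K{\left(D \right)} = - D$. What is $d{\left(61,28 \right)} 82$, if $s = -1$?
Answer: $- \frac{82}{9} \approx -9.1111$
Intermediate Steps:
$K{\left(D \right)} = \frac{D}{9}$ ($K{\left(D \right)} = - \frac{\left(-1\right) D}{9} = \frac{D}{9}$)
$d{\left(G,O \right)} = - \frac{1}{9}$ ($d{\left(G,O \right)} = \frac{1}{9} \left(-1\right) = - \frac{1}{9}$)
$d{\left(61,28 \right)} 82 = \left(- \frac{1}{9}\right) 82 = - \frac{82}{9}$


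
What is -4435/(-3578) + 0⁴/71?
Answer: 4435/3578 ≈ 1.2395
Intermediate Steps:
-4435/(-3578) + 0⁴/71 = -4435*(-1/3578) + 0*(1/71) = 4435/3578 + 0 = 4435/3578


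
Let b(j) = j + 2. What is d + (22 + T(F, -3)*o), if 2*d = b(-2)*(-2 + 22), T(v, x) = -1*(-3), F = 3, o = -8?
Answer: -2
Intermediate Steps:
b(j) = 2 + j
T(v, x) = 3
d = 0 (d = ((2 - 2)*(-2 + 22))/2 = (0*20)/2 = (½)*0 = 0)
d + (22 + T(F, -3)*o) = 0 + (22 + 3*(-8)) = 0 + (22 - 24) = 0 - 2 = -2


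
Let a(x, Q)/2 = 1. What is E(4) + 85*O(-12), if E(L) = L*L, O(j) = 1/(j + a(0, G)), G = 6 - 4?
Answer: 15/2 ≈ 7.5000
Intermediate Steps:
G = 2
a(x, Q) = 2 (a(x, Q) = 2*1 = 2)
O(j) = 1/(2 + j) (O(j) = 1/(j + 2) = 1/(2 + j))
E(L) = L²
E(4) + 85*O(-12) = 4² + 85/(2 - 12) = 16 + 85/(-10) = 16 + 85*(-⅒) = 16 - 17/2 = 15/2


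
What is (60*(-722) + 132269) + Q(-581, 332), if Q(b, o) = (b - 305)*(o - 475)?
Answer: 215647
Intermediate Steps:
Q(b, o) = (-475 + o)*(-305 + b) (Q(b, o) = (-305 + b)*(-475 + o) = (-475 + o)*(-305 + b))
(60*(-722) + 132269) + Q(-581, 332) = (60*(-722) + 132269) + (144875 - 475*(-581) - 305*332 - 581*332) = (-43320 + 132269) + (144875 + 275975 - 101260 - 192892) = 88949 + 126698 = 215647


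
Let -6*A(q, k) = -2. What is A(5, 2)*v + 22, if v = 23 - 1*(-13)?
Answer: 34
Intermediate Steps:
A(q, k) = ⅓ (A(q, k) = -⅙*(-2) = ⅓)
v = 36 (v = 23 + 13 = 36)
A(5, 2)*v + 22 = (⅓)*36 + 22 = 12 + 22 = 34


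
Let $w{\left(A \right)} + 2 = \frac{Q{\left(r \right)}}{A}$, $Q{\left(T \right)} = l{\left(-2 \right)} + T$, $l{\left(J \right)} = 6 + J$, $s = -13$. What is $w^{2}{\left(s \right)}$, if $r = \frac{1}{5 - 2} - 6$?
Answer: $\frac{5329}{1521} \approx 3.5036$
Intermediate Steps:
$r = - \frac{17}{3}$ ($r = \frac{1}{3} - 6 = - \frac{17}{3} \approx -5.6667$)
$Q{\left(T \right)} = 4 + T$ ($Q{\left(T \right)} = \left(6 - 2\right) + T = 4 + T$)
$w{\left(A \right)} = -2 - \frac{5}{3 A}$ ($w{\left(A \right)} = -2 + \frac{4 - \frac{17}{3}}{A} = -2 - \frac{5}{3 A}$)
$w^{2}{\left(s \right)} = \left(-2 - \frac{5}{3 \left(-13\right)}\right)^{2} = \left(-2 - - \frac{5}{39}\right)^{2} = \left(-2 + \frac{5}{39}\right)^{2} = \left(- \frac{73}{39}\right)^{2} = \frac{5329}{1521}$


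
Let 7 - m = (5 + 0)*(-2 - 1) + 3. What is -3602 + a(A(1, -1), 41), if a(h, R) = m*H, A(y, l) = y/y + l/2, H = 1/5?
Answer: -17991/5 ≈ -3598.2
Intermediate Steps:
m = 19 (m = 7 - ((5 + 0)*(-2 - 1) + 3) = 7 - (5*(-3) + 3) = 7 - (-15 + 3) = 7 - 1*(-12) = 7 + 12 = 19)
H = ⅕ ≈ 0.20000
A(y, l) = 1 + l/2 (A(y, l) = 1 + l*(½) = 1 + l/2)
a(h, R) = 19/5 (a(h, R) = 19*(⅕) = 19/5)
-3602 + a(A(1, -1), 41) = -3602 + 19/5 = -17991/5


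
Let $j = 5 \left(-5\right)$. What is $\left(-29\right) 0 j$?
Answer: $0$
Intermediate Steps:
$j = -25$
$\left(-29\right) 0 j = \left(-29\right) 0 \left(-25\right) = 0 \left(-25\right) = 0$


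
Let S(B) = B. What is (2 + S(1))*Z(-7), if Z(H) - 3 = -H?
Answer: 30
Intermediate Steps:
Z(H) = 3 - H
(2 + S(1))*Z(-7) = (2 + 1)*(3 - 1*(-7)) = 3*(3 + 7) = 3*10 = 30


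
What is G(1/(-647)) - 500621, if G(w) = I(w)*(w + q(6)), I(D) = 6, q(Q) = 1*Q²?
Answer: -323762041/647 ≈ -5.0041e+5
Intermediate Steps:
q(Q) = Q²
G(w) = 216 + 6*w (G(w) = 6*(w + 6²) = 6*(w + 36) = 6*(36 + w) = 216 + 6*w)
G(1/(-647)) - 500621 = (216 + 6/(-647)) - 500621 = (216 + 6*(-1/647)) - 500621 = (216 - 6/647) - 500621 = 139746/647 - 500621 = -323762041/647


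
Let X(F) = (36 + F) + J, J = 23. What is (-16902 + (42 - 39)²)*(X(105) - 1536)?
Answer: 23177196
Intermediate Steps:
X(F) = 59 + F (X(F) = (36 + F) + 23 = 59 + F)
(-16902 + (42 - 39)²)*(X(105) - 1536) = (-16902 + (42 - 39)²)*((59 + 105) - 1536) = (-16902 + 3²)*(164 - 1536) = (-16902 + 9)*(-1372) = -16893*(-1372) = 23177196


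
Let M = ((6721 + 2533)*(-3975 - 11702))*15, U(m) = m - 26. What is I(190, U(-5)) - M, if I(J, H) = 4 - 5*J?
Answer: 2176123424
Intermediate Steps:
U(m) = -26 + m
M = -2176124370 (M = (9254*(-15677))*15 = -145074958*15 = -2176124370)
I(190, U(-5)) - M = (4 - 5*190) - 1*(-2176124370) = (4 - 950) + 2176124370 = -946 + 2176124370 = 2176123424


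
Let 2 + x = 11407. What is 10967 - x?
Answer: -438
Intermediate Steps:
x = 11405 (x = -2 + 11407 = 11405)
10967 - x = 10967 - 1*11405 = 10967 - 11405 = -438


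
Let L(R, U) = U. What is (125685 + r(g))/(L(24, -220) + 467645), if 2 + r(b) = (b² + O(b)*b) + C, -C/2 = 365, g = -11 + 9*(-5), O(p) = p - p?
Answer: 128089/467425 ≈ 0.27403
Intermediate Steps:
O(p) = 0
g = -56 (g = -11 - 45 = -56)
C = -730 (C = -2*365 = -730)
r(b) = -732 + b² (r(b) = -2 + ((b² + 0*b) - 730) = -2 + ((b² + 0) - 730) = -2 + (b² - 730) = -2 + (-730 + b²) = -732 + b²)
(125685 + r(g))/(L(24, -220) + 467645) = (125685 + (-732 + (-56)²))/(-220 + 467645) = (125685 + (-732 + 3136))/467425 = (125685 + 2404)*(1/467425) = 128089*(1/467425) = 128089/467425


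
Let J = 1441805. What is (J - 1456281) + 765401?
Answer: 750925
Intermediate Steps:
(J - 1456281) + 765401 = (1441805 - 1456281) + 765401 = -14476 + 765401 = 750925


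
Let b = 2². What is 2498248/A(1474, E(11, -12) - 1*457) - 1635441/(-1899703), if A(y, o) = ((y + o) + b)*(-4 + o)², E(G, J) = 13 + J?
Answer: 44802318720443/51352581525700 ≈ 0.87245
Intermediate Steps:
b = 4
A(y, o) = (-4 + o)²*(4 + o + y) (A(y, o) = ((y + o) + 4)*(-4 + o)² = ((o + y) + 4)*(-4 + o)² = (4 + o + y)*(-4 + o)² = (-4 + o)²*(4 + o + y))
2498248/A(1474, E(11, -12) - 1*457) - 1635441/(-1899703) = 2498248/(((-4 + ((13 - 12) - 1*457))²*(4 + ((13 - 12) - 1*457) + 1474))) - 1635441/(-1899703) = 2498248/(((-4 + (1 - 457))²*(4 + (1 - 457) + 1474))) - 1635441*(-1/1899703) = 2498248/(((-4 - 456)²*(4 - 456 + 1474))) + 1635441/1899703 = 2498248/(((-460)²*1022)) + 1635441/1899703 = 2498248/((211600*1022)) + 1635441/1899703 = 2498248/216255200 + 1635441/1899703 = 2498248*(1/216255200) + 1635441/1899703 = 312281/27031900 + 1635441/1899703 = 44802318720443/51352581525700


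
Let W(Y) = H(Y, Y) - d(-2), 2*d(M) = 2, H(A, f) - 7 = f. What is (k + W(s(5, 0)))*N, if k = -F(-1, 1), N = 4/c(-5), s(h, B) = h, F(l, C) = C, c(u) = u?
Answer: -8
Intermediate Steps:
H(A, f) = 7 + f
d(M) = 1 (d(M) = (1/2)*2 = 1)
N = -4/5 (N = 4/(-5) = 4*(-1/5) = -4/5 ≈ -0.80000)
k = -1 (k = -1*1 = -1)
W(Y) = 6 + Y (W(Y) = (7 + Y) - 1*1 = (7 + Y) - 1 = 6 + Y)
(k + W(s(5, 0)))*N = (-1 + (6 + 5))*(-4/5) = (-1 + 11)*(-4/5) = 10*(-4/5) = -8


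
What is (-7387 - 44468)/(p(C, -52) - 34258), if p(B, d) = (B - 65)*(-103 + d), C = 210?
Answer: 17285/18911 ≈ 0.91402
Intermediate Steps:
p(B, d) = (-103 + d)*(-65 + B) (p(B, d) = (-65 + B)*(-103 + d) = (-103 + d)*(-65 + B))
(-7387 - 44468)/(p(C, -52) - 34258) = (-7387 - 44468)/((6695 - 103*210 - 65*(-52) + 210*(-52)) - 34258) = -51855/((6695 - 21630 + 3380 - 10920) - 34258) = -51855/(-22475 - 34258) = -51855/(-56733) = -51855*(-1/56733) = 17285/18911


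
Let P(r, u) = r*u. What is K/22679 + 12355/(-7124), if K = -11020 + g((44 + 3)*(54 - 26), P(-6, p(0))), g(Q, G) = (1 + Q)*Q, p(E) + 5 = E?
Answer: 11988411803/161565196 ≈ 74.202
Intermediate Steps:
p(E) = -5 + E
g(Q, G) = Q*(1 + Q)
K = 1722152 (K = -11020 + ((44 + 3)*(54 - 26))*(1 + (44 + 3)*(54 - 26)) = -11020 + (47*28)*(1 + 47*28) = -11020 + 1316*(1 + 1316) = -11020 + 1316*1317 = -11020 + 1733172 = 1722152)
K/22679 + 12355/(-7124) = 1722152/22679 + 12355/(-7124) = 1722152*(1/22679) + 12355*(-1/7124) = 1722152/22679 - 12355/7124 = 11988411803/161565196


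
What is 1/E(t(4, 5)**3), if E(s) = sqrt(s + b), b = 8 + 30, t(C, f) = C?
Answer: sqrt(102)/102 ≈ 0.099015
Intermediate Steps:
b = 38
E(s) = sqrt(38 + s) (E(s) = sqrt(s + 38) = sqrt(38 + s))
1/E(t(4, 5)**3) = 1/(sqrt(38 + 4**3)) = 1/(sqrt(38 + 64)) = 1/(sqrt(102)) = sqrt(102)/102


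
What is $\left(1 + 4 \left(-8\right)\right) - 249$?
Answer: $-280$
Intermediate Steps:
$\left(1 + 4 \left(-8\right)\right) - 249 = \left(1 - 32\right) - 249 = -31 - 249 = -280$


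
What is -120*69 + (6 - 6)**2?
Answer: -8280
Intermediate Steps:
-120*69 + (6 - 6)**2 = -8280 + 0**2 = -8280 + 0 = -8280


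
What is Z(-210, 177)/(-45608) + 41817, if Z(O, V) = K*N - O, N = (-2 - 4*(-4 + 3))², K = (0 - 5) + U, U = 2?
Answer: 953594769/22804 ≈ 41817.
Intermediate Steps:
K = -3 (K = (0 - 5) + 2 = -5 + 2 = -3)
N = 4 (N = (-2 - 4*(-1))² = (-2 + 4)² = 2² = 4)
Z(O, V) = -12 - O (Z(O, V) = -3*4 - O = -12 - O)
Z(-210, 177)/(-45608) + 41817 = (-12 - 1*(-210))/(-45608) + 41817 = (-12 + 210)*(-1/45608) + 41817 = 198*(-1/45608) + 41817 = -99/22804 + 41817 = 953594769/22804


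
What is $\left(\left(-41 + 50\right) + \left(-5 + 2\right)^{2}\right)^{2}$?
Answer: $324$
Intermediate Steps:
$\left(\left(-41 + 50\right) + \left(-5 + 2\right)^{2}\right)^{2} = \left(9 + \left(-3\right)^{2}\right)^{2} = \left(9 + 9\right)^{2} = 18^{2} = 324$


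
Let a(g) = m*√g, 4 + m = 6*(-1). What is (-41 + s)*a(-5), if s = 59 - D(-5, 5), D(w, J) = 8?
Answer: -100*I*√5 ≈ -223.61*I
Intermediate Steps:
m = -10 (m = -4 + 6*(-1) = -4 - 6 = -10)
a(g) = -10*√g
s = 51 (s = 59 - 1*8 = 59 - 8 = 51)
(-41 + s)*a(-5) = (-41 + 51)*(-10*I*√5) = 10*(-10*I*√5) = -100*I*√5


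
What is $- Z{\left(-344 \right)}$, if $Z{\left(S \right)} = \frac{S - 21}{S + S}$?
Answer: $- \frac{365}{688} \approx -0.53052$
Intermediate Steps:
$Z{\left(S \right)} = \frac{-21 + S}{2 S}$
$- Z{\left(-344 \right)} = - \frac{-21 - 344}{2 \left(-344\right)} = - \frac{\left(-1\right) \left(-365\right)}{2 \cdot 344} = \left(-1\right) \frac{365}{688} = - \frac{365}{688}$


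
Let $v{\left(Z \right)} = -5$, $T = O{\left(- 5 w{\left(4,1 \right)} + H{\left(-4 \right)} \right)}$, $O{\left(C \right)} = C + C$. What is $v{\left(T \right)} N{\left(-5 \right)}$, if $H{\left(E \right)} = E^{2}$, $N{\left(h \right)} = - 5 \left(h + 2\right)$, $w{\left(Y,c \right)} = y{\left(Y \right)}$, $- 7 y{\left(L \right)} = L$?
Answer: $-75$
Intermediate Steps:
$y{\left(L \right)} = - \frac{L}{7}$
$w{\left(Y,c \right)} = - \frac{Y}{7}$
$N{\left(h \right)} = -10 - 5 h$ ($N{\left(h \right)} = - 5 \left(2 + h\right) = -10 - 5 h$)
$O{\left(C \right)} = 2 C$
$T = \frac{264}{7}$ ($T = 2 \left(- 5 \left(\left(- \frac{1}{7}\right) 4\right) + \left(-4\right)^{2}\right) = 2 \left(\left(-5\right) \left(- \frac{4}{7}\right) + 16\right) = 2 \left(\frac{20}{7} + 16\right) = 2 \cdot \frac{132}{7} = \frac{264}{7} \approx 37.714$)
$v{\left(T \right)} N{\left(-5 \right)} = - 5 \left(-10 - -25\right) = - 5 \left(-10 + 25\right) = \left(-5\right) 15 = -75$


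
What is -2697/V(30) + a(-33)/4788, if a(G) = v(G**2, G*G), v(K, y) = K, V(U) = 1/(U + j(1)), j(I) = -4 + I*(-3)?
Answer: -33000371/532 ≈ -62031.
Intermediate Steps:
j(I) = -4 - 3*I
V(U) = 1/(-7 + U) (V(U) = 1/(U + (-4 - 3*1)) = 1/(U + (-4 - 3)) = 1/(U - 7) = 1/(-7 + U))
a(G) = G**2
-2697/V(30) + a(-33)/4788 = -2697/(1/(-7 + 30)) + (-33)**2/4788 = -2697/(1/23) + 1089*(1/4788) = -2697/1/23 + 121/532 = -2697*23 + 121/532 = -62031 + 121/532 = -33000371/532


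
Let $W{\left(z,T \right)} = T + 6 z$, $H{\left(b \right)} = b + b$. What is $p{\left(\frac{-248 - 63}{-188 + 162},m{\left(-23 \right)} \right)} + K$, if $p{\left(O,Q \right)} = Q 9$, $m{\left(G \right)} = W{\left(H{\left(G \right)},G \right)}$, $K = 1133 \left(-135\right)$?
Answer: $-155646$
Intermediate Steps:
$H{\left(b \right)} = 2 b$
$K = -152955$
$m{\left(G \right)} = 13 G$ ($m{\left(G \right)} = G + 6 \cdot 2 G = G + 12 G = 13 G$)
$p{\left(O,Q \right)} = 9 Q$
$p{\left(\frac{-248 - 63}{-188 + 162},m{\left(-23 \right)} \right)} + K = 9 \cdot 13 \left(-23\right) - 152955 = 9 \left(-299\right) - 152955 = -2691 - 152955 = -155646$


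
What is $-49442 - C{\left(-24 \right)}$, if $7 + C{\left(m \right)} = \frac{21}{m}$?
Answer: $- \frac{395473}{8} \approx -49434.0$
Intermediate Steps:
$C{\left(m \right)} = -7 + \frac{21}{m}$
$-49442 - C{\left(-24 \right)} = -49442 - \left(-7 + \frac{21}{-24}\right) = -49442 - \left(-7 + 21 \left(- \frac{1}{24}\right)\right) = -49442 - \left(-7 - \frac{7}{8}\right) = -49442 - - \frac{63}{8} = -49442 + \frac{63}{8} = - \frac{395473}{8}$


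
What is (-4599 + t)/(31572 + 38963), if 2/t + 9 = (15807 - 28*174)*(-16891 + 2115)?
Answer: -743086041833/11396732759415 ≈ -0.065202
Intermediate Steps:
t = -2/161575569 (t = 2/(-9 + (15807 - 28*174)*(-16891 + 2115)) = 2/(-9 + (15807 - 4872)*(-14776)) = 2/(-9 + 10935*(-14776)) = 2/(-9 - 161575560) = 2/(-161575569) = 2*(-1/161575569) = -2/161575569 ≈ -1.2378e-8)
(-4599 + t)/(31572 + 38963) = (-4599 - 2/161575569)/(31572 + 38963) = -743086041833/161575569/70535 = -743086041833/161575569*1/70535 = -743086041833/11396732759415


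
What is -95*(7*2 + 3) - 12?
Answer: -1627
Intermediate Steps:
-95*(7*2 + 3) - 12 = -95*(14 + 3) - 12 = -95*17 - 12 = -1615 - 12 = -1627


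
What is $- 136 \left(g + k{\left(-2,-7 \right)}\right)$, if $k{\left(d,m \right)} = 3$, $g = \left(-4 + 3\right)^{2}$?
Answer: $-544$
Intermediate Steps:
$g = 1$ ($g = \left(-1\right)^{2} = 1$)
$- 136 \left(g + k{\left(-2,-7 \right)}\right) = - 136 \left(1 + 3\right) = \left(-136\right) 4 = -544$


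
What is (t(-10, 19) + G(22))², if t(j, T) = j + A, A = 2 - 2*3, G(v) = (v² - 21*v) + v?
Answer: 900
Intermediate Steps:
G(v) = v² - 20*v
A = -4 (A = 2 - 6 = -4)
t(j, T) = -4 + j (t(j, T) = j - 4 = -4 + j)
(t(-10, 19) + G(22))² = ((-4 - 10) + 22*(-20 + 22))² = (-14 + 22*2)² = (-14 + 44)² = 30² = 900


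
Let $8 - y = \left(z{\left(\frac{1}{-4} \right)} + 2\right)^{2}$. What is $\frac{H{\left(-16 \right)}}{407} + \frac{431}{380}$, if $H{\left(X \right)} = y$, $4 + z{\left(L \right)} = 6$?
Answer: $\frac{172377}{154660} \approx 1.1146$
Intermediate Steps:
$z{\left(L \right)} = 2$ ($z{\left(L \right)} = -4 + 6 = 2$)
$y = -8$ ($y = 8 - \left(2 + 2\right)^{2} = 8 - 4^{2} = 8 - 16 = -8$)
$H{\left(X \right)} = -8$
$\frac{H{\left(-16 \right)}}{407} + \frac{431}{380} = - \frac{8}{407} + \frac{431}{380} = \frac{172377}{154660}$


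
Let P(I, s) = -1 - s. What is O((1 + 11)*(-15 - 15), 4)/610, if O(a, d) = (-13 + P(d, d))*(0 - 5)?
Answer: 9/61 ≈ 0.14754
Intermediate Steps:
O(a, d) = 70 + 5*d (O(a, d) = (-13 + (-1 - d))*(0 - 5) = (-14 - d)*(-5) = 70 + 5*d)
O((1 + 11)*(-15 - 15), 4)/610 = (70 + 5*4)/610 = (70 + 20)*(1/610) = 90*(1/610) = 9/61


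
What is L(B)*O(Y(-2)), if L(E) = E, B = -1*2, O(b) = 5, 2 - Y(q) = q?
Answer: -10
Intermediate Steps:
Y(q) = 2 - q
B = -2
L(B)*O(Y(-2)) = -2*5 = -10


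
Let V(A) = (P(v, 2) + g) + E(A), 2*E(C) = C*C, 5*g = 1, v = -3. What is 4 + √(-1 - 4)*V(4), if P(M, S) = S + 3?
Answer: 4 + 66*I*√5/5 ≈ 4.0 + 29.516*I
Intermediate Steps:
g = ⅕ (g = (⅕)*1 = ⅕ ≈ 0.20000)
P(M, S) = 3 + S
E(C) = C²/2 (E(C) = (C*C)/2 = C²/2)
V(A) = 26/5 + A²/2 (V(A) = ((3 + 2) + ⅕) + A²/2 = (5 + ⅕) + A²/2 = 26/5 + A²/2)
4 + √(-1 - 4)*V(4) = 4 + √(-1 - 4)*(26/5 + (½)*4²) = 4 + √(-5)*(26/5 + (½)*16) = 4 + (I*√5)*(26/5 + 8) = 4 + (I*√5)*(66/5) = 4 + 66*I*√5/5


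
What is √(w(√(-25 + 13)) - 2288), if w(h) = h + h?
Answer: 2*√(-572 + I*√3) ≈ 0.072421 + 47.833*I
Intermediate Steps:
w(h) = 2*h
√(w(√(-25 + 13)) - 2288) = √(2*√(-25 + 13) - 2288) = √(2*√(-12) - 2288) = √(2*(2*I*√3) - 2288) = √(4*I*√3 - 2288) = √(-2288 + 4*I*√3)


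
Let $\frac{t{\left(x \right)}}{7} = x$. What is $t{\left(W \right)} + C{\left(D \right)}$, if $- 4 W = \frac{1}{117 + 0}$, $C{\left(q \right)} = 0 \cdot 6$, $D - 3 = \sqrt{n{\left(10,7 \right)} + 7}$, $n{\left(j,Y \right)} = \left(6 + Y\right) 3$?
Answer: $- \frac{7}{468} \approx -0.014957$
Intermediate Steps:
$n{\left(j,Y \right)} = 18 + 3 Y$
$D = 3 + \sqrt{46}$ ($D = 3 + \sqrt{\left(18 + 3 \cdot 7\right) + 7} = 3 + \sqrt{\left(18 + 21\right) + 7} = 3 + \sqrt{39 + 7} = 3 + \sqrt{46} \approx 9.7823$)
$C{\left(q \right)} = 0$
$W = - \frac{1}{468}$ ($W = - \frac{1}{4 \left(117 + 0\right)} = - \frac{1}{4 \cdot 117} = \left(- \frac{1}{4}\right) \frac{1}{117} = - \frac{1}{468} \approx -0.0021368$)
$t{\left(x \right)} = 7 x$
$t{\left(W \right)} + C{\left(D \right)} = 7 \left(- \frac{1}{468}\right) + 0 = - \frac{7}{468} + 0 = - \frac{7}{468}$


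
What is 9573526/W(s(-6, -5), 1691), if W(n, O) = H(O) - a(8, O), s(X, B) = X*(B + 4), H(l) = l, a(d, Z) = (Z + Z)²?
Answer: -9573526/11436233 ≈ -0.83712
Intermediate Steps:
a(d, Z) = 4*Z² (a(d, Z) = (2*Z)² = 4*Z²)
s(X, B) = X*(4 + B)
W(n, O) = O - 4*O²
9573526/W(s(-6, -5), 1691) = 9573526/((1691*(1 - 4*1691))) = 9573526/((1691*(1 - 6764))) = 9573526/((1691*(-6763))) = 9573526/(-11436233) = 9573526*(-1/11436233) = -9573526/11436233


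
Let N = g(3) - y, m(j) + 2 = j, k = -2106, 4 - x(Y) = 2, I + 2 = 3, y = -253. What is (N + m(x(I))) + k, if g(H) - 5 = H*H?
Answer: -1839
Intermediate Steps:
I = 1 (I = -2 + 3 = 1)
x(Y) = 2 (x(Y) = 4 - 1*2 = 4 - 2 = 2)
g(H) = 5 + H**2 (g(H) = 5 + H*H = 5 + H**2)
m(j) = -2 + j
N = 267 (N = (5 + 3**2) - 1*(-253) = (5 + 9) + 253 = 14 + 253 = 267)
(N + m(x(I))) + k = (267 + (-2 + 2)) - 2106 = (267 + 0) - 2106 = 267 - 2106 = -1839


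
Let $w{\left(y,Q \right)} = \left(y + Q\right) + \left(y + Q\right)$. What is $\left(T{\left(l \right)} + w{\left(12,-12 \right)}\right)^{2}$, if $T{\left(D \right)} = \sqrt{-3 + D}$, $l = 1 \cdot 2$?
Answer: $-1$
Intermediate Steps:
$w{\left(y,Q \right)} = 2 Q + 2 y$ ($w{\left(y,Q \right)} = \left(Q + y\right) + \left(Q + y\right) = 2 Q + 2 y$)
$l = 2$
$\left(T{\left(l \right)} + w{\left(12,-12 \right)}\right)^{2} = \left(\sqrt{-3 + 2} + \left(2 \left(-12\right) + 2 \cdot 12\right)\right)^{2} = \left(\sqrt{-1} + \left(-24 + 24\right)\right)^{2} = \left(i + 0\right)^{2} = i^{2} = -1$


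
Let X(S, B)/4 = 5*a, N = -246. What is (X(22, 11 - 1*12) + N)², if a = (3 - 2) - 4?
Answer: 93636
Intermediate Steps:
a = -3 (a = 1 - 4 = -3)
X(S, B) = -60 (X(S, B) = 4*(5*(-3)) = 4*(-15) = -60)
(X(22, 11 - 1*12) + N)² = (-60 - 246)² = (-306)² = 93636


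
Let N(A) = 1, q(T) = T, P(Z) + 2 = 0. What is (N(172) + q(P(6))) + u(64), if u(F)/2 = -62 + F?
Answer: 3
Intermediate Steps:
P(Z) = -2 (P(Z) = -2 + 0 = -2)
u(F) = -124 + 2*F (u(F) = 2*(-62 + F) = -124 + 2*F)
(N(172) + q(P(6))) + u(64) = (1 - 2) + (-124 + 2*64) = -1 + (-124 + 128) = -1 + 4 = 3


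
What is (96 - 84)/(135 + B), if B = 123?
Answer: 2/43 ≈ 0.046512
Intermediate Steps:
(96 - 84)/(135 + B) = (96 - 84)/(135 + 123) = 12/258 = (1/258)*12 = 2/43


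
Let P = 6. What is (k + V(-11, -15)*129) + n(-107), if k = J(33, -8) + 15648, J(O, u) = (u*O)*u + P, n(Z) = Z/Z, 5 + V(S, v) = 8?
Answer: 18154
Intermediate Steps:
V(S, v) = 3 (V(S, v) = -5 + 8 = 3)
n(Z) = 1
J(O, u) = 6 + O*u**2 (J(O, u) = (u*O)*u + 6 = (O*u)*u + 6 = O*u**2 + 6 = 6 + O*u**2)
k = 17766 (k = (6 + 33*(-8)**2) + 15648 = (6 + 33*64) + 15648 = (6 + 2112) + 15648 = 2118 + 15648 = 17766)
(k + V(-11, -15)*129) + n(-107) = (17766 + 3*129) + 1 = (17766 + 387) + 1 = 18153 + 1 = 18154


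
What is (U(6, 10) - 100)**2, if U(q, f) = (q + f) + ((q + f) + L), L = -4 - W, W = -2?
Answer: 4900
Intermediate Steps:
L = -2 (L = -4 - 1*(-2) = -4 + 2 = -2)
U(q, f) = -2 + 2*f + 2*q (U(q, f) = (q + f) + ((q + f) - 2) = (f + q) + ((f + q) - 2) = (f + q) + (-2 + f + q) = -2 + 2*f + 2*q)
(U(6, 10) - 100)**2 = ((-2 + 2*10 + 2*6) - 100)**2 = ((-2 + 20 + 12) - 100)**2 = (30 - 100)**2 = (-70)**2 = 4900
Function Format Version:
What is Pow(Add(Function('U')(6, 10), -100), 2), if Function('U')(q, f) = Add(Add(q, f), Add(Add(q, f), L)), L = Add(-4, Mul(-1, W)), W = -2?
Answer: 4900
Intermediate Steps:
L = -2 (L = Add(-4, Mul(-1, -2)) = Add(-4, 2) = -2)
Function('U')(q, f) = Add(-2, Mul(2, f), Mul(2, q)) (Function('U')(q, f) = Add(Add(q, f), Add(Add(q, f), -2)) = Add(Add(f, q), Add(Add(f, q), -2)) = Add(Add(f, q), Add(-2, f, q)) = Add(-2, Mul(2, f), Mul(2, q)))
Pow(Add(Function('U')(6, 10), -100), 2) = Pow(Add(Add(-2, Mul(2, 10), Mul(2, 6)), -100), 2) = Pow(Add(Add(-2, 20, 12), -100), 2) = Pow(Add(30, -100), 2) = Pow(-70, 2) = 4900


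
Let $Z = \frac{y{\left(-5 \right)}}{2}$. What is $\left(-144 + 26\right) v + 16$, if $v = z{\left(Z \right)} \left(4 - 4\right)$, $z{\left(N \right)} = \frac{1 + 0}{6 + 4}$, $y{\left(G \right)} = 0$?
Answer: $16$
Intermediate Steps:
$Z = 0$ ($Z = \frac{0}{2} = 0 \cdot \frac{1}{2} = 0$)
$z{\left(N \right)} = \frac{1}{10}$ ($z{\left(N \right)} = 1 \cdot \frac{1}{10} = \frac{1}{10}$)
$v = 0$ ($v = \frac{4 - 4}{10} = \frac{1}{10} \cdot 0 = 0$)
$\left(-144 + 26\right) v + 16 = \left(-144 + 26\right) 0 + 16 = \left(-118\right) 0 + 16 = 0 + 16 = 16$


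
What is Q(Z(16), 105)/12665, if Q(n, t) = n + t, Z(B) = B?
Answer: 121/12665 ≈ 0.0095539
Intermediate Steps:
Q(Z(16), 105)/12665 = (16 + 105)/12665 = 121*(1/12665) = 121/12665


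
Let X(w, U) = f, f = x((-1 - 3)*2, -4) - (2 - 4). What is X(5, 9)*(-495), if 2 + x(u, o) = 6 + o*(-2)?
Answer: -6930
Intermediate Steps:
x(u, o) = 4 - 2*o (x(u, o) = -2 + (6 + o*(-2)) = -2 + (6 - 2*o) = 4 - 2*o)
f = 14 (f = (4 - 2*(-4)) - (2 - 4) = (4 + 8) - 1*(-2) = 12 + 2 = 14)
X(w, U) = 14
X(5, 9)*(-495) = 14*(-495) = -6930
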